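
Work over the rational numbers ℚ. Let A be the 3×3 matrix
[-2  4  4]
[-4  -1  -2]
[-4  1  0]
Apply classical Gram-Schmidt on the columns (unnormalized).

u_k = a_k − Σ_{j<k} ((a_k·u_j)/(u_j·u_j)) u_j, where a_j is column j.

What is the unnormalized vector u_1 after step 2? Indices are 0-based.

u_1 = (32/9, -17/9, 1/9)

Step 1: u_0 = a_0 = (-2, -4, -4).
Step 2: u_1 = a_1 − (-2/9)·u_0 = (32/9, -17/9, 1/9).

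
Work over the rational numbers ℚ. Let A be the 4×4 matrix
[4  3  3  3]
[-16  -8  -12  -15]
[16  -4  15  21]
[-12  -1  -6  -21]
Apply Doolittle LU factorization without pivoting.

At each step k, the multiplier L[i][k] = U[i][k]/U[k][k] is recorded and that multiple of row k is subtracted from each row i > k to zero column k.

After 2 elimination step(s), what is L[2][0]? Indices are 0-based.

L[2][0] = 4

k=0: U[0][0]=4
  eliminate (1,0): mult=-4, new row 1: (0, 4, 0, -3); set L[1][0]=-4
  eliminate (2,0): mult=4, new row 2: (0, -16, 3, 9); set L[2][0]=4
  eliminate (3,0): mult=-3, new row 3: (0, 8, 3, -12); set L[3][0]=-3
k=1: U[1][1]=4
  eliminate (2,1): mult=-4, new row 2: (0, 0, 3, -3); set L[2][1]=-4
  eliminate (3,1): mult=2, new row 3: (0, 0, 3, -6); set L[3][1]=2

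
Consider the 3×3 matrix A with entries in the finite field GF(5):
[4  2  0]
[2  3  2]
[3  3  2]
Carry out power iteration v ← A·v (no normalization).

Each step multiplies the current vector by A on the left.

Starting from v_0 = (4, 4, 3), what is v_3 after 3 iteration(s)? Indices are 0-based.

v_0 = (4, 4, 3).
v_1 = A·v_0 = (4, 1, 0).
v_2 = A·v_1 = (3, 1, 0).
v_3 = A·v_2 = (4, 4, 2).

v_3 = (4, 4, 2)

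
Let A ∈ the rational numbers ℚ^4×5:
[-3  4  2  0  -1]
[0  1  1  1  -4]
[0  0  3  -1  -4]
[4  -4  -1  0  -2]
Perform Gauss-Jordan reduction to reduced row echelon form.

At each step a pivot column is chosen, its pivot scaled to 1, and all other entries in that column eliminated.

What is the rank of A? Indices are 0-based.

rank = 4

step 1: normalize row 0 (÷-3) = (1, -4/3, -2/3, 0, 1/3)
  row 3: subtract 4×row0 = (0, 4/3, 5/3, 0, -10/3)
step 2: normalize row 1 (÷1) = (0, 1, 1, 1, -4)
  row 0: subtract -4/3×row1 = (1, 0, 2/3, 4/3, -5)
  row 3: subtract 4/3×row1 = (0, 0, 1/3, -4/3, 2)
step 3: normalize row 2 (÷3) = (0, 0, 1, -1/3, -4/3)
  row 0: subtract 2/3×row2 = (1, 0, 0, 14/9, -37/9)
  row 1: subtract 1×row2 = (0, 1, 0, 4/3, -8/3)
  row 3: subtract 1/3×row2 = (0, 0, 0, -11/9, 22/9)
step 4: normalize row 3 (÷-11/9) = (0, 0, 0, 1, -2)
  row 0: subtract 14/9×row3 = (1, 0, 0, 0, -1)
  row 1: subtract 4/3×row3 = (0, 1, 0, 0, 0)
  row 2: subtract -1/3×row3 = (0, 0, 1, 0, -2)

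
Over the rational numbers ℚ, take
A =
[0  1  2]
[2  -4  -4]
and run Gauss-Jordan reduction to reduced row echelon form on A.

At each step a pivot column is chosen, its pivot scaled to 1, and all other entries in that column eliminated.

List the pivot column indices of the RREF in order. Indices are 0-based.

pivot columns: 0, 1

pivot(0,0): swap R0↔R1
pivot(0,0)=2: scale R0 → (1, -2, -2)
pivot(1,1)=1: scale R1 → (0, 1, 2)
  clear (0,1): R0 −= (-2)R1 → (1, 0, 2)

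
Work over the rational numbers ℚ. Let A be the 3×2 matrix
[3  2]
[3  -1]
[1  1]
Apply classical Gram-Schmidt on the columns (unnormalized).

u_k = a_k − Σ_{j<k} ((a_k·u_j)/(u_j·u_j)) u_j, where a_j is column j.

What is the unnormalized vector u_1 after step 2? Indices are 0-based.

u_1 = (26/19, -31/19, 15/19)

Step 1: u_0 = a_0 = (3, 3, 1).
Step 2: u_1 = a_1 − (4/19)·u_0 = (26/19, -31/19, 15/19).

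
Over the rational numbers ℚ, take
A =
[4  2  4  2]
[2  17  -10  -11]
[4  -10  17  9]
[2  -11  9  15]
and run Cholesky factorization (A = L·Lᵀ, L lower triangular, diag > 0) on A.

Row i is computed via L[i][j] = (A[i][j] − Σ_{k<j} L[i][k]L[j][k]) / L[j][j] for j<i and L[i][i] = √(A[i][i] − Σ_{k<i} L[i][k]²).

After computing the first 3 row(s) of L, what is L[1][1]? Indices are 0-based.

L[1][1] = 4

Step 1: L[0][0] = √(4) = 2.
  L[1][0] = (2) / L[0][0] = 1.
Step 2: L[1][1] = √(16) = 4.
  L[2][0] = (4) / L[0][0] = 2.
  L[2][1] = (-12) / L[1][1] = -3.
Step 3: L[2][2] = √(4) = 2.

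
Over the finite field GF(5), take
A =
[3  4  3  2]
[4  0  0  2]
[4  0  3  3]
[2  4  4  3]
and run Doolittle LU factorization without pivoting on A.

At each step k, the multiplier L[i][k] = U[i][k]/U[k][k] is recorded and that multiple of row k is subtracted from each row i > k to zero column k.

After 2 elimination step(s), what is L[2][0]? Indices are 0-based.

L[2][0] = 3

k=0: U[0][0]=3
  eliminate (1,0): mult=3, new row 1: (0, 3, 1, 1); set L[1][0]=3
  eliminate (2,0): mult=3, new row 2: (0, 3, 4, 2); set L[2][0]=3
  eliminate (3,0): mult=4, new row 3: (0, 3, 2, 0); set L[3][0]=4
k=1: U[1][1]=3
  eliminate (2,1): mult=1, new row 2: (0, 0, 3, 1); set L[2][1]=1
  eliminate (3,1): mult=1, new row 3: (0, 0, 1, 4); set L[3][1]=1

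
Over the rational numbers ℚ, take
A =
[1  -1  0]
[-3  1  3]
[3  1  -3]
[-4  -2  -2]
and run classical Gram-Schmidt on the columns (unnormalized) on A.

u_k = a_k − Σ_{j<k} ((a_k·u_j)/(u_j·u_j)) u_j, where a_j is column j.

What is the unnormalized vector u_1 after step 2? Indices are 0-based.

Step 1: u_0 = a_0 = (1, -3, 3, -4).
Step 2: u_1 = a_1 − (1/5)·u_0 = (-6/5, 8/5, 2/5, -6/5).

u_1 = (-6/5, 8/5, 2/5, -6/5)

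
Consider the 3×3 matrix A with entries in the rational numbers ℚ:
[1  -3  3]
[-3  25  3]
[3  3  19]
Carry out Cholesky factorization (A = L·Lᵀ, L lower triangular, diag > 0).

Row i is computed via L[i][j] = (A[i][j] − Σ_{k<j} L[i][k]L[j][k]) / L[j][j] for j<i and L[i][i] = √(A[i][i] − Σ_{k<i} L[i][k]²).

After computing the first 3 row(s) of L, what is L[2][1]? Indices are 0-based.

L[2][1] = 3

Step 1: L[0][0] = √(1) = 1.
  L[1][0] = (-3) / L[0][0] = -3.
Step 2: L[1][1] = √(16) = 4.
  L[2][0] = (3) / L[0][0] = 3.
  L[2][1] = (12) / L[1][1] = 3.
Step 3: L[2][2] = √(1) = 1.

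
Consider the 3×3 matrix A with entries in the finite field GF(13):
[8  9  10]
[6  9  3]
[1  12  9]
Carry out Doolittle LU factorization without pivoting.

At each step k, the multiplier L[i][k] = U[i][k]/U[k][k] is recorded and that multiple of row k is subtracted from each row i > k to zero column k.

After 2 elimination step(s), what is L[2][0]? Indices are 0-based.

Step 1: pivot at (0,0) is 8.
  row1 ← row1 − (4)·row0  ⇒  L[1][0]=4, U row1=(0, 12, 2)
  row2 ← row2 − (5)·row0  ⇒  L[2][0]=5, U row2=(0, 6, 11)
Step 2: pivot at (1,1) is 12.
  row2 ← row2 − (7)·row1  ⇒  L[2][1]=7, U row2=(0, 0, 10)

L[2][0] = 5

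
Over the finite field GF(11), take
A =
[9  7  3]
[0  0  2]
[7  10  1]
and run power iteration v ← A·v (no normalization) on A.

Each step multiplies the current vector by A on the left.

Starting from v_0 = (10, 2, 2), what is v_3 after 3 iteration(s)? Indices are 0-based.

v_0 = (10, 2, 2).
v_1 = A·v_0 = (0, 4, 4).
v_2 = A·v_1 = (7, 8, 0).
v_3 = A·v_2 = (9, 0, 8).

v_3 = (9, 0, 8)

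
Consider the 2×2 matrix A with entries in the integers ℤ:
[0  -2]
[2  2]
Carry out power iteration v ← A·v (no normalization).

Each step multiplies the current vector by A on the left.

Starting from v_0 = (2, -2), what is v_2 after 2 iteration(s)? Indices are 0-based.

v_0 = (2, -2).
v_1 = A·v_0 = (4, 0).
v_2 = A·v_1 = (0, 8).

v_2 = (0, 8)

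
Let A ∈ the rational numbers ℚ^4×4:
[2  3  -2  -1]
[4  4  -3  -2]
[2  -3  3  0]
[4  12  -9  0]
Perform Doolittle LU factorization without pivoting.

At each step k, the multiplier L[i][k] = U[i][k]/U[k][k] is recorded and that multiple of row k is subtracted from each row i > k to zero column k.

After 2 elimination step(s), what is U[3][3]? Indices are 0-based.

U[3][3] = 2

Step 1: pivot at (0,0) is 2.
  row1 ← row1 − (2)·row0  ⇒  L[1][0]=2, U row1=(0, -2, 1, 0)
  row2 ← row2 − (1)·row0  ⇒  L[2][0]=1, U row2=(0, -6, 5, 1)
  row3 ← row3 − (2)·row0  ⇒  L[3][0]=2, U row3=(0, 6, -5, 2)
Step 2: pivot at (1,1) is -2.
  row2 ← row2 − (3)·row1  ⇒  L[2][1]=3, U row2=(0, 0, 2, 1)
  row3 ← row3 − (-3)·row1  ⇒  L[3][1]=-3, U row3=(0, 0, -2, 2)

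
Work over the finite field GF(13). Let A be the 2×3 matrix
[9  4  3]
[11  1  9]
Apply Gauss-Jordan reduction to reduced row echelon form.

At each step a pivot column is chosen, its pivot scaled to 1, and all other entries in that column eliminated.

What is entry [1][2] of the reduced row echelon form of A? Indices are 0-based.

M[1][2] = 12

pivot(0,0)=9: scale R0 → (1, 12, 9)
  clear (1,0): R1 −= (11)R0 → (0, 12, 1)
pivot(1,1)=12: scale R1 → (0, 1, 12)
  clear (0,1): R0 −= (12)R1 → (1, 0, 8)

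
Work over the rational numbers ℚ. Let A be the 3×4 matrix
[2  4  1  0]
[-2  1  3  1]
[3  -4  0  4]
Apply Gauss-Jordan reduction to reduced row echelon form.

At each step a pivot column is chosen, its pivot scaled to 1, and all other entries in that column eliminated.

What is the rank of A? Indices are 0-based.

rank = 3

pivot(0,0)=2: scale R0 → (1, 2, 1/2, 0)
  clear (1,0): R1 −= (-2)R0 → (0, 5, 4, 1)
  clear (2,0): R2 −= (3)R0 → (0, -10, -3/2, 4)
pivot(1,1)=5: scale R1 → (0, 1, 4/5, 1/5)
  clear (0,1): R0 −= (2)R1 → (1, 0, -11/10, -2/5)
  clear (2,1): R2 −= (-10)R1 → (0, 0, 13/2, 6)
pivot(2,2)=13/2: scale R2 → (0, 0, 1, 12/13)
  clear (0,2): R0 −= (-11/10)R2 → (1, 0, 0, 8/13)
  clear (1,2): R1 −= (4/5)R2 → (0, 1, 0, -7/13)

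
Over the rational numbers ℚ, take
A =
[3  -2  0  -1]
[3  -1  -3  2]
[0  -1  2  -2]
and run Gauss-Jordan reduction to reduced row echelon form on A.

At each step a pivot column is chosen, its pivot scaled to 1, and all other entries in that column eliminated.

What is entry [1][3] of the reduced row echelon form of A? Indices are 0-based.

M[1][3] = 0

step 1: normalize row 0 (÷3) = (1, -2/3, 0, -1/3)
  row 1: subtract 3×row0 = (0, 1, -3, 3)
step 2: normalize row 1 (÷1) = (0, 1, -3, 3)
  row 0: subtract -2/3×row1 = (1, 0, -2, 5/3)
  row 2: subtract -1×row1 = (0, 0, -1, 1)
step 3: normalize row 2 (÷-1) = (0, 0, 1, -1)
  row 0: subtract -2×row2 = (1, 0, 0, -1/3)
  row 1: subtract -3×row2 = (0, 1, 0, 0)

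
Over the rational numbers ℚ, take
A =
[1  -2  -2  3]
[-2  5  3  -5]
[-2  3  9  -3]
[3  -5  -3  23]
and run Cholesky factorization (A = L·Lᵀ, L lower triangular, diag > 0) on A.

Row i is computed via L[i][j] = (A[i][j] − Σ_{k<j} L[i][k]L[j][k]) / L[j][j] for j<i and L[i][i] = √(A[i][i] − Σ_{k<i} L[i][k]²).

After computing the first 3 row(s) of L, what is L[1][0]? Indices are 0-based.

L[1][0] = -2

Step 1: L[0][0] = √(1) = 1.
  L[1][0] = (-2) / L[0][0] = -2.
Step 2: L[1][1] = √(1) = 1.
  L[2][0] = (-2) / L[0][0] = -2.
  L[2][1] = (-1) / L[1][1] = -1.
Step 3: L[2][2] = √(4) = 2.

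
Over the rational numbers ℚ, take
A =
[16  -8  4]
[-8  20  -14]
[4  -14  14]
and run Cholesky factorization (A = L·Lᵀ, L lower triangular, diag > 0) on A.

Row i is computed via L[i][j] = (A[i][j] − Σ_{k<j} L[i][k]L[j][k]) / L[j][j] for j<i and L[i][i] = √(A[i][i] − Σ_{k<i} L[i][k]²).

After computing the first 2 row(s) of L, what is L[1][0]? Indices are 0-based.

L[1][0] = -2

Step 1: L[0][0] = √(16) = 4.
  L[1][0] = (-8) / L[0][0] = -2.
Step 2: L[1][1] = √(16) = 4.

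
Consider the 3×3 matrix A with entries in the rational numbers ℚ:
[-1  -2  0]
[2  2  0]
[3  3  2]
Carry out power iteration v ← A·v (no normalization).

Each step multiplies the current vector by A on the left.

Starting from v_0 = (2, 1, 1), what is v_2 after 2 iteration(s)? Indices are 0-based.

v_0 = (2, 1, 1).
v_1 = A·v_0 = (-4, 6, 11).
v_2 = A·v_1 = (-8, 4, 28).

v_2 = (-8, 4, 28)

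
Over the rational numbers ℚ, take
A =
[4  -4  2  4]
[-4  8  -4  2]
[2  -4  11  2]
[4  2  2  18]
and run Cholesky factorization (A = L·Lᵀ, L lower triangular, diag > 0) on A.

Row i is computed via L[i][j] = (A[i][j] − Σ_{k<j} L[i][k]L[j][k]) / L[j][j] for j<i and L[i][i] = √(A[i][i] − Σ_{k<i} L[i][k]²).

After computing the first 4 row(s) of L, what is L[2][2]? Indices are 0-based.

Step 1: L[0][0] = √(4) = 2.
  L[1][0] = (-4) / L[0][0] = -2.
Step 2: L[1][1] = √(4) = 2.
  L[2][0] = (2) / L[0][0] = 1.
  L[2][1] = (-2) / L[1][1] = -1.
Step 3: L[2][2] = √(9) = 3.
  L[3][0] = (4) / L[0][0] = 2.
  L[3][1] = (6) / L[1][1] = 3.
  L[3][2] = (3) / L[2][2] = 1.
Step 4: L[3][3] = √(4) = 2.

L[2][2] = 3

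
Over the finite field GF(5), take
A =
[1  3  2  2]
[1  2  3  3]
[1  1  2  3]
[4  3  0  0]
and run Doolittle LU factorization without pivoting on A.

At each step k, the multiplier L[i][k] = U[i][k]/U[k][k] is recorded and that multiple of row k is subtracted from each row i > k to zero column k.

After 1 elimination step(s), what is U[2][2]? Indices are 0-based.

U[2][2] = 0

[col 0] pivot 1
  R1 -= 1*R0 → (0, 4, 1, 1)  (L[1][0] := 1)
  R2 -= 1*R0 → (0, 3, 0, 1)  (L[2][0] := 1)
  R3 -= 4*R0 → (0, 1, 2, 2)  (L[3][0] := 4)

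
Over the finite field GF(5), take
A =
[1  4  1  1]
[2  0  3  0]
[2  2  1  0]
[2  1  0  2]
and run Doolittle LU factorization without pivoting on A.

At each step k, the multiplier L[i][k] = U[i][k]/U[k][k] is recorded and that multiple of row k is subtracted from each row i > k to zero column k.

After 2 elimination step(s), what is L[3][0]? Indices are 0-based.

[col 0] pivot 1
  R1 -= 2*R0 → (0, 2, 1, 3)  (L[1][0] := 2)
  R2 -= 2*R0 → (0, 4, 4, 3)  (L[2][0] := 2)
  R3 -= 2*R0 → (0, 3, 3, 0)  (L[3][0] := 2)
[col 1] pivot 2
  R2 -= 2*R1 → (0, 0, 2, 2)  (L[2][1] := 2)
  R3 -= 4*R1 → (0, 0, 4, 3)  (L[3][1] := 4)

L[3][0] = 2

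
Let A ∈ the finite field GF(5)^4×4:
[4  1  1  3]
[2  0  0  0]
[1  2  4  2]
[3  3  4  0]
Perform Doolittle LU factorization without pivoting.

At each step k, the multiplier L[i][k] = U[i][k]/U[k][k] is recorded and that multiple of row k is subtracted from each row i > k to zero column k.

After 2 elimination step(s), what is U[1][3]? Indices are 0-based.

U[1][3] = 1

[col 0] pivot 4
  R1 -= 3*R0 → (0, 2, 2, 1)  (L[1][0] := 3)
  R2 -= 4*R0 → (0, 3, 0, 0)  (L[2][0] := 4)
  R3 -= 2*R0 → (0, 1, 2, 4)  (L[3][0] := 2)
[col 1] pivot 2
  R2 -= 4*R1 → (0, 0, 2, 1)  (L[2][1] := 4)
  R3 -= 3*R1 → (0, 0, 1, 1)  (L[3][1] := 3)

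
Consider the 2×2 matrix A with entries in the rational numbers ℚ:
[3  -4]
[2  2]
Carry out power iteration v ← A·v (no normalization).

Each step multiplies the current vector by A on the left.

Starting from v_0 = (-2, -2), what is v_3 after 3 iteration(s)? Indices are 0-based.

v_3 = (162, 52)

v_0 = (-2, -2).
v_1 = A·v_0 = (2, -8).
v_2 = A·v_1 = (38, -12).
v_3 = A·v_2 = (162, 52).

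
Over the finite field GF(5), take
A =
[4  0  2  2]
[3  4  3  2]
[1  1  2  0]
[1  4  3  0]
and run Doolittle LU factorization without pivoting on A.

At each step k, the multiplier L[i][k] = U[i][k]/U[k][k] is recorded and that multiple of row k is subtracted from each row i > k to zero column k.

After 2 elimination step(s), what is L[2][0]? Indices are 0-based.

L[2][0] = 4

Step 1: pivot at (0,0) is 4.
  row1 ← row1 − (2)·row0  ⇒  L[1][0]=2, U row1=(0, 4, 4, 3)
  row2 ← row2 − (4)·row0  ⇒  L[2][0]=4, U row2=(0, 1, 4, 2)
  row3 ← row3 − (4)·row0  ⇒  L[3][0]=4, U row3=(0, 4, 0, 2)
Step 2: pivot at (1,1) is 4.
  row2 ← row2 − (4)·row1  ⇒  L[2][1]=4, U row2=(0, 0, 3, 0)
  row3 ← row3 − (1)·row1  ⇒  L[3][1]=1, U row3=(0, 0, 1, 4)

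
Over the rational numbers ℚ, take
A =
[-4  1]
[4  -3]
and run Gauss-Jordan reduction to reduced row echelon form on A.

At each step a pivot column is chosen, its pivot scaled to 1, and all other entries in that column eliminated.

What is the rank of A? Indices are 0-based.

rank = 2

[1] R0 /= -4  ⇒  (1, -1/4)
     R1 -= 4·R0  ⇒  (0, -2)
[2] R1 /= -2  ⇒  (0, 1)
     R0 -= -1/4·R1  ⇒  (1, 0)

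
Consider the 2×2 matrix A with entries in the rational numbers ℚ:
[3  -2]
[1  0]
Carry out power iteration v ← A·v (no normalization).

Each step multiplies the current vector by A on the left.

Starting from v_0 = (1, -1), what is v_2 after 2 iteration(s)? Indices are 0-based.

v_0 = (1, -1).
v_1 = A·v_0 = (5, 1).
v_2 = A·v_1 = (13, 5).

v_2 = (13, 5)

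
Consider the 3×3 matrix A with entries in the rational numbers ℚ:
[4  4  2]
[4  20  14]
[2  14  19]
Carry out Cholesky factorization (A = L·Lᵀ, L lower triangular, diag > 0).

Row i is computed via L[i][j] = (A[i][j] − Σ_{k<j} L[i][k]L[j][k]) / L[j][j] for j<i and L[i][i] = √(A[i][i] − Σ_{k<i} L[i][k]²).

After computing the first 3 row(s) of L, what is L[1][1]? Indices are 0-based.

Step 1: L[0][0] = √(4) = 2.
  L[1][0] = (4) / L[0][0] = 2.
Step 2: L[1][1] = √(16) = 4.
  L[2][0] = (2) / L[0][0] = 1.
  L[2][1] = (12) / L[1][1] = 3.
Step 3: L[2][2] = √(9) = 3.

L[1][1] = 4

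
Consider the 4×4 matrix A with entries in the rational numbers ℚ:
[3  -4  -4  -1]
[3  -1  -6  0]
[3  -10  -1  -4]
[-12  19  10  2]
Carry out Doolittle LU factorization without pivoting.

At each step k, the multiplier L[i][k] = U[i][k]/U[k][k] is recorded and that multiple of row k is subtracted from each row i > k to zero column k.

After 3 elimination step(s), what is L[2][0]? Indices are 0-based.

L[2][0] = 1

Step 1: pivot at (0,0) is 3.
  row1 ← row1 − (1)·row0  ⇒  L[1][0]=1, U row1=(0, 3, -2, 1)
  row2 ← row2 − (1)·row0  ⇒  L[2][0]=1, U row2=(0, -6, 3, -3)
  row3 ← row3 − (-4)·row0  ⇒  L[3][0]=-4, U row3=(0, 3, -6, -2)
Step 2: pivot at (1,1) is 3.
  row2 ← row2 − (-2)·row1  ⇒  L[2][1]=-2, U row2=(0, 0, -1, -1)
  row3 ← row3 − (1)·row1  ⇒  L[3][1]=1, U row3=(0, 0, -4, -3)
Step 3: pivot at (2,2) is -1.
  row3 ← row3 − (4)·row2  ⇒  L[3][2]=4, U row3=(0, 0, 0, 1)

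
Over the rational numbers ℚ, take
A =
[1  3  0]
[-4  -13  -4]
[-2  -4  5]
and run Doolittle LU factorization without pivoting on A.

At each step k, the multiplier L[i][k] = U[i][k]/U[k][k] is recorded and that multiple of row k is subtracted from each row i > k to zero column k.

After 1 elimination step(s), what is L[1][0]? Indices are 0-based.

k=0: U[0][0]=1
  eliminate (1,0): mult=-4, new row 1: (0, -1, -4); set L[1][0]=-4
  eliminate (2,0): mult=-2, new row 2: (0, 2, 5); set L[2][0]=-2

L[1][0] = -4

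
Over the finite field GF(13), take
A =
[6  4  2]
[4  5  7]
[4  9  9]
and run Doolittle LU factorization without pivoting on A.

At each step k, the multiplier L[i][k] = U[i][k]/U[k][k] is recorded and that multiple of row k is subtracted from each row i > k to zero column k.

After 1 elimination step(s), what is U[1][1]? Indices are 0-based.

k=0: U[0][0]=6
  eliminate (1,0): mult=5, new row 1: (0, 11, 10); set L[1][0]=5
  eliminate (2,0): mult=5, new row 2: (0, 2, 12); set L[2][0]=5

U[1][1] = 11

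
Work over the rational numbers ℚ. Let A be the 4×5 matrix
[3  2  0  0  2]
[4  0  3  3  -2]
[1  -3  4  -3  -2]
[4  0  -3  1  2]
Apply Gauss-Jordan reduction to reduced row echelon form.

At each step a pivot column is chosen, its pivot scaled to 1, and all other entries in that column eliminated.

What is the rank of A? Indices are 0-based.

rank = 4

step 1: normalize row 0 (÷3) = (1, 2/3, 0, 0, 2/3)
  row 1: subtract 4×row0 = (0, -8/3, 3, 3, -14/3)
  row 2: subtract 1×row0 = (0, -11/3, 4, -3, -8/3)
  row 3: subtract 4×row0 = (0, -8/3, -3, 1, -2/3)
step 2: normalize row 1 (÷-8/3) = (0, 1, -9/8, -9/8, 7/4)
  row 0: subtract 2/3×row1 = (1, 0, 3/4, 3/4, -1/2)
  row 2: subtract -11/3×row1 = (0, 0, -1/8, -57/8, 15/4)
  row 3: subtract -8/3×row1 = (0, 0, -6, -2, 4)
step 3: normalize row 2 (÷-1/8) = (0, 0, 1, 57, -30)
  row 0: subtract 3/4×row2 = (1, 0, 0, -42, 22)
  row 1: subtract -9/8×row2 = (0, 1, 0, 63, -32)
  row 3: subtract -6×row2 = (0, 0, 0, 340, -176)
step 4: normalize row 3 (÷340) = (0, 0, 0, 1, -44/85)
  row 0: subtract -42×row3 = (1, 0, 0, 0, 22/85)
  row 1: subtract 63×row3 = (0, 1, 0, 0, 52/85)
  row 2: subtract 57×row3 = (0, 0, 1, 0, -42/85)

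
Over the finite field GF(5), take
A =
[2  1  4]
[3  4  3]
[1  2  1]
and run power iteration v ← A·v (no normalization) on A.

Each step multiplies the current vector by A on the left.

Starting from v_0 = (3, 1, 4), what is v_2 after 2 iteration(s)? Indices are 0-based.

v_2 = (2, 1, 2)

v_0 = (3, 1, 4).
v_1 = A·v_0 = (3, 0, 4).
v_2 = A·v_1 = (2, 1, 2).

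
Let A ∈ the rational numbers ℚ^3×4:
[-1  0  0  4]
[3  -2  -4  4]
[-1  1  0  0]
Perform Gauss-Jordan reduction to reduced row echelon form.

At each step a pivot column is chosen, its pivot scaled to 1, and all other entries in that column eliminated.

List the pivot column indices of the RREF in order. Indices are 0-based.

[1] R0 /= -1  ⇒  (1, 0, 0, -4)
     R1 -= 3·R0  ⇒  (0, -2, -4, 16)
     R2 -= -1·R0  ⇒  (0, 1, 0, -4)
[2] R1 /= -2  ⇒  (0, 1, 2, -8)
     R2 -= 1·R1  ⇒  (0, 0, -2, 4)
[3] R2 /= -2  ⇒  (0, 0, 1, -2)
     R1 -= 2·R2  ⇒  (0, 1, 0, -4)

pivot columns: 0, 1, 2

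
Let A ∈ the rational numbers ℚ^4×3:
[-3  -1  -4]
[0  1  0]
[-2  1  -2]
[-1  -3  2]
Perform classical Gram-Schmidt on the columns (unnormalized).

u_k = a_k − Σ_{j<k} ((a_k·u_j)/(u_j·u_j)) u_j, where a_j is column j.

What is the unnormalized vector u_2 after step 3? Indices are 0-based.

Step 1: u_0 = a_0 = (-3, 0, -2, -1).
Step 2: u_1 = a_1 − (2/7)·u_0 = (-1/7, 1, 11/7, -19/7).
Step 3: u_2 = a_2 − (1)·u_0 − (-14/19)·u_1 = (-21/19, 14/19, 22/19, 1).

u_2 = (-21/19, 14/19, 22/19, 1)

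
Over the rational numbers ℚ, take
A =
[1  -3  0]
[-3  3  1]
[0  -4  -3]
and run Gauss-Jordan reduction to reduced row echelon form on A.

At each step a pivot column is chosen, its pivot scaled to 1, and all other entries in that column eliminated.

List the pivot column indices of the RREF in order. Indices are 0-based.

pivot columns: 0, 1, 2

step 1: normalize row 0 (÷1) = (1, -3, 0)
  row 1: subtract -3×row0 = (0, -6, 1)
step 2: normalize row 1 (÷-6) = (0, 1, -1/6)
  row 0: subtract -3×row1 = (1, 0, -1/2)
  row 2: subtract -4×row1 = (0, 0, -11/3)
step 3: normalize row 2 (÷-11/3) = (0, 0, 1)
  row 0: subtract -1/2×row2 = (1, 0, 0)
  row 1: subtract -1/6×row2 = (0, 1, 0)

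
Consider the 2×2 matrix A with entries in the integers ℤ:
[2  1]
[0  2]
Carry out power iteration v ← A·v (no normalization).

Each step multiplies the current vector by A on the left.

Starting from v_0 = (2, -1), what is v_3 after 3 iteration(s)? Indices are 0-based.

v_0 = (2, -1).
v_1 = A·v_0 = (3, -2).
v_2 = A·v_1 = (4, -4).
v_3 = A·v_2 = (4, -8).

v_3 = (4, -8)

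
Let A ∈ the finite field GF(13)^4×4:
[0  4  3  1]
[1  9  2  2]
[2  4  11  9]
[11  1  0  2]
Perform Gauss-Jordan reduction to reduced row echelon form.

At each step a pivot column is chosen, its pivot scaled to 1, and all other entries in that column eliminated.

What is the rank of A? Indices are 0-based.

pivot(0,0): swap R0↔R1
pivot(0,0)=1: scale R0 → (1, 9, 2, 2)
  clear (2,0): R2 −= (2)R0 → (0, 12, 7, 5)
  clear (3,0): R3 −= (11)R0 → (0, 6, 4, 6)
pivot(1,1)=4: scale R1 → (0, 1, 4, 10)
  clear (0,1): R0 −= (9)R1 → (1, 0, 5, 3)
  clear (2,1): R2 −= (12)R1 → (0, 0, 11, 2)
  clear (3,1): R3 −= (6)R1 → (0, 0, 6, 11)
pivot(2,2)=11: scale R2 → (0, 0, 1, 12)
  clear (0,2): R0 −= (5)R2 → (1, 0, 0, 8)
  clear (1,2): R1 −= (4)R2 → (0, 1, 0, 1)
  clear (3,2): R3 −= (6)R2 → (0, 0, 0, 4)
pivot(3,3)=4: scale R3 → (0, 0, 0, 1)
  clear (0,3): R0 −= (8)R3 → (1, 0, 0, 0)
  clear (1,3): R1 −= (1)R3 → (0, 1, 0, 0)
  clear (2,3): R2 −= (12)R3 → (0, 0, 1, 0)

rank = 4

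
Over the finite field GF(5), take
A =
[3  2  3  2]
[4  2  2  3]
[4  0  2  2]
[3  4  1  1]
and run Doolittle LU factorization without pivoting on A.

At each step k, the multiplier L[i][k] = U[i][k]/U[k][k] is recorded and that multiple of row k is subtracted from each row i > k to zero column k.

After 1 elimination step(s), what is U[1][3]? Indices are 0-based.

U[1][3] = 2

Step 1: pivot at (0,0) is 3.
  row1 ← row1 − (3)·row0  ⇒  L[1][0]=3, U row1=(0, 1, 3, 2)
  row2 ← row2 − (3)·row0  ⇒  L[2][0]=3, U row2=(0, 4, 3, 1)
  row3 ← row3 − (1)·row0  ⇒  L[3][0]=1, U row3=(0, 2, 3, 4)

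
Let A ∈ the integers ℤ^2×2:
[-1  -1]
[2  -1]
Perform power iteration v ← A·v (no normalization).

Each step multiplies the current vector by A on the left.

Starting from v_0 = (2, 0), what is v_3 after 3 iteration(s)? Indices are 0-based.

v_3 = (10, 4)

v_0 = (2, 0).
v_1 = A·v_0 = (-2, 4).
v_2 = A·v_1 = (-2, -8).
v_3 = A·v_2 = (10, 4).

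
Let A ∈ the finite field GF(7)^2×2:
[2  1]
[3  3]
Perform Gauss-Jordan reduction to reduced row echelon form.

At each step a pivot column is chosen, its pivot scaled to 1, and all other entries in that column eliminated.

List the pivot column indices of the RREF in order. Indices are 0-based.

pivot columns: 0, 1

[1] R0 /= 2  ⇒  (1, 4)
     R1 -= 3·R0  ⇒  (0, 5)
[2] R1 /= 5  ⇒  (0, 1)
     R0 -= 4·R1  ⇒  (1, 0)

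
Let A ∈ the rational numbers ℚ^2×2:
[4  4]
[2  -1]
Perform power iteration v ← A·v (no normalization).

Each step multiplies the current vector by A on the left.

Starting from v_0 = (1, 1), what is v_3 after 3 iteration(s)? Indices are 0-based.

v_3 = (204, 57)

v_0 = (1, 1).
v_1 = A·v_0 = (8, 1).
v_2 = A·v_1 = (36, 15).
v_3 = A·v_2 = (204, 57).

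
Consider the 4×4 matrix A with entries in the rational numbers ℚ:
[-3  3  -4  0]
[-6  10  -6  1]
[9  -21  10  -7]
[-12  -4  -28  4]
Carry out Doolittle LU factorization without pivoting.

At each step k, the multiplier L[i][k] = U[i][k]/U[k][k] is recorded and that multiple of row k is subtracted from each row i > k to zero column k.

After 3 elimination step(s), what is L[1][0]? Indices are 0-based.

L[1][0] = 2

Step 1: pivot at (0,0) is -3.
  row1 ← row1 − (2)·row0  ⇒  L[1][0]=2, U row1=(0, 4, 2, 1)
  row2 ← row2 − (-3)·row0  ⇒  L[2][0]=-3, U row2=(0, -12, -2, -7)
  row3 ← row3 − (4)·row0  ⇒  L[3][0]=4, U row3=(0, -16, -12, 4)
Step 2: pivot at (1,1) is 4.
  row2 ← row2 − (-3)·row1  ⇒  L[2][1]=-3, U row2=(0, 0, 4, -4)
  row3 ← row3 − (-4)·row1  ⇒  L[3][1]=-4, U row3=(0, 0, -4, 8)
Step 3: pivot at (2,2) is 4.
  row3 ← row3 − (-1)·row2  ⇒  L[3][2]=-1, U row3=(0, 0, 0, 4)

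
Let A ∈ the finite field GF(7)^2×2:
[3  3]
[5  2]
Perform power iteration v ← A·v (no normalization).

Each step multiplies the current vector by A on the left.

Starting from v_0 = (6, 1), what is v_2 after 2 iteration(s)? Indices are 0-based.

v_0 = (6, 1).
v_1 = A·v_0 = (0, 4).
v_2 = A·v_1 = (5, 1).

v_2 = (5, 1)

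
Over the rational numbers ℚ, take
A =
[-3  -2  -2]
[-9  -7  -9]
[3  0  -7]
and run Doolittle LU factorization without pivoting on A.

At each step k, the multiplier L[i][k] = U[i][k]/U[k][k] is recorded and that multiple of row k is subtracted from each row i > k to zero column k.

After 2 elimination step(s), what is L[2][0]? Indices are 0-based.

L[2][0] = -1

[col 0] pivot -3
  R1 -= 3*R0 → (0, -1, -3)  (L[1][0] := 3)
  R2 -= -1*R0 → (0, -2, -9)  (L[2][0] := -1)
[col 1] pivot -1
  R2 -= 2*R1 → (0, 0, -3)  (L[2][1] := 2)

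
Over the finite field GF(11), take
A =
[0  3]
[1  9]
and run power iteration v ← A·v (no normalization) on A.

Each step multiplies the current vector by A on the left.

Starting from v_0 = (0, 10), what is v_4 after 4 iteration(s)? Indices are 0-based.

v_4 = (5, 5)

v_0 = (0, 10).
v_1 = A·v_0 = (8, 2).
v_2 = A·v_1 = (6, 4).
v_3 = A·v_2 = (1, 9).
v_4 = A·v_3 = (5, 5).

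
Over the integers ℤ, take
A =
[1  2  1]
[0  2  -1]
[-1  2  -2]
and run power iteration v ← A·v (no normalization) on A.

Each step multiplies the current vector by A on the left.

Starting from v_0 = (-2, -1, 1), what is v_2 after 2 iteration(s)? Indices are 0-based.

v_2 = (-11, -4, 1)

v_0 = (-2, -1, 1).
v_1 = A·v_0 = (-3, -3, -2).
v_2 = A·v_1 = (-11, -4, 1).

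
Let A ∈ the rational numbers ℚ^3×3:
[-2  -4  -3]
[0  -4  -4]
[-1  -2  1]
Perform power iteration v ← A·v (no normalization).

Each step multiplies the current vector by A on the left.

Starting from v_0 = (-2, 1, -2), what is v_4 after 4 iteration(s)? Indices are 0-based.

v_0 = (-2, 1, -2).
v_1 = A·v_0 = (6, 4, -2).
v_2 = A·v_1 = (-22, -8, -16).
v_3 = A·v_2 = (124, 96, 22).
v_4 = A·v_3 = (-698, -472, -294).

v_4 = (-698, -472, -294)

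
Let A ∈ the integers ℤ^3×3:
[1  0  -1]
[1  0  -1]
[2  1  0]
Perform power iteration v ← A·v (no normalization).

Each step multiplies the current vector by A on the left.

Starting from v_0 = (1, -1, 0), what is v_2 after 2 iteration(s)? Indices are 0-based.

v_2 = (0, 0, 3)

v_0 = (1, -1, 0).
v_1 = A·v_0 = (1, 1, 1).
v_2 = A·v_1 = (0, 0, 3).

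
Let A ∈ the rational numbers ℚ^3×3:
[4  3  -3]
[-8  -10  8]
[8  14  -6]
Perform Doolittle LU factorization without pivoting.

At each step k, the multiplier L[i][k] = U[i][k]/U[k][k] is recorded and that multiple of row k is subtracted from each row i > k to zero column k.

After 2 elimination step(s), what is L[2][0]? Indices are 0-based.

k=0: U[0][0]=4
  eliminate (1,0): mult=-2, new row 1: (0, -4, 2); set L[1][0]=-2
  eliminate (2,0): mult=2, new row 2: (0, 8, 0); set L[2][0]=2
k=1: U[1][1]=-4
  eliminate (2,1): mult=-2, new row 2: (0, 0, 4); set L[2][1]=-2

L[2][0] = 2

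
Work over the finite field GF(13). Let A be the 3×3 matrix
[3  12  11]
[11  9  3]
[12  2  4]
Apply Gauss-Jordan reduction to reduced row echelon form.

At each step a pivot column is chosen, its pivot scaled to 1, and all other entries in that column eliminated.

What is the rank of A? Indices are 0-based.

[1] R0 /= 3  ⇒  (1, 4, 8)
     R1 -= 11·R0  ⇒  (0, 4, 6)
     R2 -= 12·R0  ⇒  (0, 6, 12)
[2] R1 /= 4  ⇒  (0, 1, 8)
     R0 -= 4·R1  ⇒  (1, 0, 2)
     R2 -= 6·R1  ⇒  (0, 0, 3)
[3] R2 /= 3  ⇒  (0, 0, 1)
     R0 -= 2·R2  ⇒  (1, 0, 0)
     R1 -= 8·R2  ⇒  (0, 1, 0)

rank = 3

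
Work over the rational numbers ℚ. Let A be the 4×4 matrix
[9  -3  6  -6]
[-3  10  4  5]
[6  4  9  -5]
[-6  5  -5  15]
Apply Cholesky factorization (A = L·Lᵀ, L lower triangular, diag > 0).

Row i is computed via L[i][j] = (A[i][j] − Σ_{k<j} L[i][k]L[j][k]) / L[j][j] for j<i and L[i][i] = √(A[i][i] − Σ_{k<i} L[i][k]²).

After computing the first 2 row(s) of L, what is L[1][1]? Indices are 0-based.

Step 1: L[0][0] = √(9) = 3.
  L[1][0] = (-3) / L[0][0] = -1.
Step 2: L[1][1] = √(9) = 3.

L[1][1] = 3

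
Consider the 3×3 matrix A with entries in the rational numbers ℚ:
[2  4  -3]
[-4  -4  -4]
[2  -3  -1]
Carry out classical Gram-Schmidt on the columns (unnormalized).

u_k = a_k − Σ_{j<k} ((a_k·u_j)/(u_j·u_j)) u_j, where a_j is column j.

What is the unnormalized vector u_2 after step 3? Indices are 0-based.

Step 1: u_0 = a_0 = (2, -4, 2).
Step 2: u_1 = a_1 − (3/4)·u_0 = (5/2, -1, -9/2).
Step 3: u_2 = a_2 − (1/3)·u_0 − (2/55)·u_1 = (-124/33, -434/165, -248/165).

u_2 = (-124/33, -434/165, -248/165)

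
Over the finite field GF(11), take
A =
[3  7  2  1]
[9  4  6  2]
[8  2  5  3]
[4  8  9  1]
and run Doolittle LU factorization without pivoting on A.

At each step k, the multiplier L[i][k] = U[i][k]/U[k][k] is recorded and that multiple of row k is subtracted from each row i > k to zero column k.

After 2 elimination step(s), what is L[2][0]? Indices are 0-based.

L[2][0] = 10

Step 1: pivot at (0,0) is 3.
  row1 ← row1 − (3)·row0  ⇒  L[1][0]=3, U row1=(0, 5, 0, 10)
  row2 ← row2 − (10)·row0  ⇒  L[2][0]=10, U row2=(0, 9, 7, 4)
  row3 ← row3 − (5)·row0  ⇒  L[3][0]=5, U row3=(0, 6, 10, 7)
Step 2: pivot at (1,1) is 5.
  row2 ← row2 − (4)·row1  ⇒  L[2][1]=4, U row2=(0, 0, 7, 8)
  row3 ← row3 − (10)·row1  ⇒  L[3][1]=10, U row3=(0, 0, 10, 6)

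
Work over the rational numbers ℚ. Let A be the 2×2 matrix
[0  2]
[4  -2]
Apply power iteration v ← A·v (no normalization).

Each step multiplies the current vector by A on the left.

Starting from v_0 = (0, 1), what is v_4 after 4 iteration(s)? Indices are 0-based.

v_0 = (0, 1).
v_1 = A·v_0 = (2, -2).
v_2 = A·v_1 = (-4, 12).
v_3 = A·v_2 = (24, -40).
v_4 = A·v_3 = (-80, 176).

v_4 = (-80, 176)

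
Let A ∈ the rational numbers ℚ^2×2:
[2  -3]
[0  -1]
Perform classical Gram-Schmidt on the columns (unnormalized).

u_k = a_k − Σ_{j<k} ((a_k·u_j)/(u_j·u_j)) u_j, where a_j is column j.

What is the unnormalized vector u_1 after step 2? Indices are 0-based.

Step 1: u_0 = a_0 = (2, 0).
Step 2: u_1 = a_1 − (-3/2)·u_0 = (0, -1).

u_1 = (0, -1)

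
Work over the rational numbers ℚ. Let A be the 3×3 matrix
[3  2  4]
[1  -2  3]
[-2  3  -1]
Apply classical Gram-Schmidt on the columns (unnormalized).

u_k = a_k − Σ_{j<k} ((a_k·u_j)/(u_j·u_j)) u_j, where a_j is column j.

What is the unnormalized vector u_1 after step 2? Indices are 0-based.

u_1 = (17/7, -13/7, 19/7)

Step 1: u_0 = a_0 = (3, 1, -2).
Step 2: u_1 = a_1 − (-1/7)·u_0 = (17/7, -13/7, 19/7).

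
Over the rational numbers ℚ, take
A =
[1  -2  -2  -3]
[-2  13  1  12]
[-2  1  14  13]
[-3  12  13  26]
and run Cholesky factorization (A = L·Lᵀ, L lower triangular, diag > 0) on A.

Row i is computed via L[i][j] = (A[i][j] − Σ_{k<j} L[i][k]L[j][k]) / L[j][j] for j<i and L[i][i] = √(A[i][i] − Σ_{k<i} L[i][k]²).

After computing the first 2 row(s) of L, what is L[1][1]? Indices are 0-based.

L[1][1] = 3

Step 1: L[0][0] = √(1) = 1.
  L[1][0] = (-2) / L[0][0] = -2.
Step 2: L[1][1] = √(9) = 3.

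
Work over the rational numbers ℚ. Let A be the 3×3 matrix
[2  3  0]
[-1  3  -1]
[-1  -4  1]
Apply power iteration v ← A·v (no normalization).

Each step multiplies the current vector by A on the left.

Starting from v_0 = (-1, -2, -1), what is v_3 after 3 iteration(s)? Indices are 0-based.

v_0 = (-1, -2, -1).
v_1 = A·v_0 = (-8, -4, 8).
v_2 = A·v_1 = (-28, -12, 32).
v_3 = A·v_2 = (-92, -40, 108).

v_3 = (-92, -40, 108)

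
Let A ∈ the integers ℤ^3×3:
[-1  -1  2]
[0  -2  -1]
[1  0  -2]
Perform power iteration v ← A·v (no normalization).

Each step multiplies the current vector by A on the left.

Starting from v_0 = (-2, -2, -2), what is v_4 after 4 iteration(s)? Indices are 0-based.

v_4 = (-28, -70, -4)

v_0 = (-2, -2, -2).
v_1 = A·v_0 = (0, 6, 2).
v_2 = A·v_1 = (-2, -14, -4).
v_3 = A·v_2 = (8, 32, 6).
v_4 = A·v_3 = (-28, -70, -4).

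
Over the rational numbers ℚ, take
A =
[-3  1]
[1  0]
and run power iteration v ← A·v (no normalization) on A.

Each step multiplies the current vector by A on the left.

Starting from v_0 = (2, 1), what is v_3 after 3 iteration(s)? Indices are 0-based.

v_3 = (-56, 17)

v_0 = (2, 1).
v_1 = A·v_0 = (-5, 2).
v_2 = A·v_1 = (17, -5).
v_3 = A·v_2 = (-56, 17).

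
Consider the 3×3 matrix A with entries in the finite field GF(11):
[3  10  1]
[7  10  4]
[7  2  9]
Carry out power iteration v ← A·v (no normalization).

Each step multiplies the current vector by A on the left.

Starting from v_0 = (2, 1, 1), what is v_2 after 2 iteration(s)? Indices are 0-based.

v_0 = (2, 1, 1).
v_1 = A·v_0 = (6, 6, 3).
v_2 = A·v_1 = (4, 4, 4).

v_2 = (4, 4, 4)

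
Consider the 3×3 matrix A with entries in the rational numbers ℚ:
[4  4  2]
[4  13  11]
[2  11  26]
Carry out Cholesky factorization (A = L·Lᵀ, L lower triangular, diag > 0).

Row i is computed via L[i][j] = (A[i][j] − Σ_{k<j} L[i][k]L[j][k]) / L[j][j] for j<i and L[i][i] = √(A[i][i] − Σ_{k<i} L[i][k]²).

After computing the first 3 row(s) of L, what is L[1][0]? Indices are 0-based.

Step 1: L[0][0] = √(4) = 2.
  L[1][0] = (4) / L[0][0] = 2.
Step 2: L[1][1] = √(9) = 3.
  L[2][0] = (2) / L[0][0] = 1.
  L[2][1] = (9) / L[1][1] = 3.
Step 3: L[2][2] = √(16) = 4.

L[1][0] = 2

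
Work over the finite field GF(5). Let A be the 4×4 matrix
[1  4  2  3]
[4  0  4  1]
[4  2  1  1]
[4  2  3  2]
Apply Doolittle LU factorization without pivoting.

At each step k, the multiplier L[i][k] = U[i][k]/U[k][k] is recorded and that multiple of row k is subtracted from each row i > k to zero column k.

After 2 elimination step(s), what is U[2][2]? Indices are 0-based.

U[2][2] = 4

Step 1: pivot at (0,0) is 1.
  row1 ← row1 − (4)·row0  ⇒  L[1][0]=4, U row1=(0, 4, 1, 4)
  row2 ← row2 − (4)·row0  ⇒  L[2][0]=4, U row2=(0, 1, 3, 4)
  row3 ← row3 − (4)·row0  ⇒  L[3][0]=4, U row3=(0, 1, 0, 0)
Step 2: pivot at (1,1) is 4.
  row2 ← row2 − (4)·row1  ⇒  L[2][1]=4, U row2=(0, 0, 4, 3)
  row3 ← row3 − (4)·row1  ⇒  L[3][1]=4, U row3=(0, 0, 1, 4)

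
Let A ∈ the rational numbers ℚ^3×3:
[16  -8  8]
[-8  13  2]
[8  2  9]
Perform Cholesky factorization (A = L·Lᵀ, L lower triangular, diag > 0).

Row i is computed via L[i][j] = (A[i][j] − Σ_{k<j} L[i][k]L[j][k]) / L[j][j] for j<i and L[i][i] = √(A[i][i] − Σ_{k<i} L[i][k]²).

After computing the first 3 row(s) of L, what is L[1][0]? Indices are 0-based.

Step 1: L[0][0] = √(16) = 4.
  L[1][0] = (-8) / L[0][0] = -2.
Step 2: L[1][1] = √(9) = 3.
  L[2][0] = (8) / L[0][0] = 2.
  L[2][1] = (6) / L[1][1] = 2.
Step 3: L[2][2] = √(1) = 1.

L[1][0] = -2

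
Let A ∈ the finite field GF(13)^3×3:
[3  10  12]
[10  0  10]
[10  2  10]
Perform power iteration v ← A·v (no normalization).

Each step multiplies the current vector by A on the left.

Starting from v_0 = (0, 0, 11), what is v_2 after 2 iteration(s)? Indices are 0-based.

v_2 = (8, 2, 1)

v_0 = (0, 0, 11).
v_1 = A·v_0 = (2, 6, 6).
v_2 = A·v_1 = (8, 2, 1).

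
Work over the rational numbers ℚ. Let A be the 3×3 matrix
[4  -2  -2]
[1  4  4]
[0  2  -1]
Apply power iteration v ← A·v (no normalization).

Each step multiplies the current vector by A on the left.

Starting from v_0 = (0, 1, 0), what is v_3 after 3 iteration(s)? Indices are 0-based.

v_0 = (0, 1, 0).
v_1 = A·v_0 = (-2, 4, 2).
v_2 = A·v_1 = (-20, 22, 6).
v_3 = A·v_2 = (-136, 92, 38).

v_3 = (-136, 92, 38)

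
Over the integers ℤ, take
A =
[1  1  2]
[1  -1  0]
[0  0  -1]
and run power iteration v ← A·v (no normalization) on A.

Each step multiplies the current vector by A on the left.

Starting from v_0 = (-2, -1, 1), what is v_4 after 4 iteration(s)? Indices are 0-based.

v_0 = (-2, -1, 1).
v_1 = A·v_0 = (-1, -1, -1).
v_2 = A·v_1 = (-4, 0, 1).
v_3 = A·v_2 = (-2, -4, -1).
v_4 = A·v_3 = (-8, 2, 1).

v_4 = (-8, 2, 1)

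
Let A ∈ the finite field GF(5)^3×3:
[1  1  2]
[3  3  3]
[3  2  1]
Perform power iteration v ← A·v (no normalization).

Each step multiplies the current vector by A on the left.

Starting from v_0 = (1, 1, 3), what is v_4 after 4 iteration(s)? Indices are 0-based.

v_4 = (3, 4, 2)

v_0 = (1, 1, 3).
v_1 = A·v_0 = (3, 0, 3).
v_2 = A·v_1 = (4, 3, 2).
v_3 = A·v_2 = (1, 2, 0).
v_4 = A·v_3 = (3, 4, 2).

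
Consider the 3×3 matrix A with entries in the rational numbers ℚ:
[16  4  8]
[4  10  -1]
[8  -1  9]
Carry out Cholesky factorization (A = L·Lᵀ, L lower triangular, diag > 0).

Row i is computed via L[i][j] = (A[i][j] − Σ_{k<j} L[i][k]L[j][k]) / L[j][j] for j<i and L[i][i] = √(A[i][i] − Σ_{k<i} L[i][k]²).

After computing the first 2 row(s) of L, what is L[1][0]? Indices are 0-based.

Step 1: L[0][0] = √(16) = 4.
  L[1][0] = (4) / L[0][0] = 1.
Step 2: L[1][1] = √(9) = 3.

L[1][0] = 1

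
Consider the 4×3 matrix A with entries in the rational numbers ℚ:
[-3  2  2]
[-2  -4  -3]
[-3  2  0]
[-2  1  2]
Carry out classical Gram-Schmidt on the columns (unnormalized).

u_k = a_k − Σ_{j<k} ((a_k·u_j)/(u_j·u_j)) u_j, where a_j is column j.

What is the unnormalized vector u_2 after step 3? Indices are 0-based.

u_2 = (182/307, -25/307, -432/307, 400/307)

Step 1: u_0 = a_0 = (-3, -2, -3, -2).
Step 2: u_1 = a_1 − (-3/13)·u_0 = (17/13, -58/13, 17/13, 7/13).
Step 3: u_2 = a_2 − (-2/13)·u_0 − (222/307)·u_1 = (182/307, -25/307, -432/307, 400/307).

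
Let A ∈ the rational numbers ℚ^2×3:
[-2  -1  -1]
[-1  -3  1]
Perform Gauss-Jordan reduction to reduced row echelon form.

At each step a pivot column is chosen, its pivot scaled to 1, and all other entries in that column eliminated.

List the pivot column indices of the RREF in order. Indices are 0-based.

[1] R0 /= -2  ⇒  (1, 1/2, 1/2)
     R1 -= -1·R0  ⇒  (0, -5/2, 3/2)
[2] R1 /= -5/2  ⇒  (0, 1, -3/5)
     R0 -= 1/2·R1  ⇒  (1, 0, 4/5)

pivot columns: 0, 1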